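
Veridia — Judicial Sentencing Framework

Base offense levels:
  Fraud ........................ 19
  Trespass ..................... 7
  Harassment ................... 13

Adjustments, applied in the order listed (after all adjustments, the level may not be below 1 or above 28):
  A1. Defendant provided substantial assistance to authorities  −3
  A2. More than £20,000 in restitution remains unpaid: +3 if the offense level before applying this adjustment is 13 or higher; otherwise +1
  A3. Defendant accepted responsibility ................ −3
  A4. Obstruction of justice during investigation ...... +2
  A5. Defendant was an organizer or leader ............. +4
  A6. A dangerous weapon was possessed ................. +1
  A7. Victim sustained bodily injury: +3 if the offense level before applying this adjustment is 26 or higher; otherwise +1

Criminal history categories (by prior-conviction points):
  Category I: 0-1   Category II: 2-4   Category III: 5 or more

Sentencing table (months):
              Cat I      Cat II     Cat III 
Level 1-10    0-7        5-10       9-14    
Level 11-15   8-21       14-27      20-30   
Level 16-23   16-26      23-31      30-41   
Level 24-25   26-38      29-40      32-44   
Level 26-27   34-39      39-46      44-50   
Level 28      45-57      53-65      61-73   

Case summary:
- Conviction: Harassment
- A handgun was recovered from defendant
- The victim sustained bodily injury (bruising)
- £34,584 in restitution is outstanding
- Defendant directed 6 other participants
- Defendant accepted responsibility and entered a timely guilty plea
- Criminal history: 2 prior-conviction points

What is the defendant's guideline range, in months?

23-31 months

Base offense level for harassment: 13.
A1 does not apply.
A2 applies (level before this adjustment is 13 ≥ 13, so +3): 13 + 3 = 16.
A3 applies: 16 − 3 = 13.
A5 applies: 13 + 4 = 17.
A6 applies: 17 + 1 = 18.
A7 applies (level before this adjustment is 18 < 26, so +1): 18 + 1 = 19.
Final offense level: 19.
Criminal history: 2 prior points → Category II (2-4).
Level 19 falls in the 16-23 band.
Grid: Level 16-23 × Category II = 23-31 months.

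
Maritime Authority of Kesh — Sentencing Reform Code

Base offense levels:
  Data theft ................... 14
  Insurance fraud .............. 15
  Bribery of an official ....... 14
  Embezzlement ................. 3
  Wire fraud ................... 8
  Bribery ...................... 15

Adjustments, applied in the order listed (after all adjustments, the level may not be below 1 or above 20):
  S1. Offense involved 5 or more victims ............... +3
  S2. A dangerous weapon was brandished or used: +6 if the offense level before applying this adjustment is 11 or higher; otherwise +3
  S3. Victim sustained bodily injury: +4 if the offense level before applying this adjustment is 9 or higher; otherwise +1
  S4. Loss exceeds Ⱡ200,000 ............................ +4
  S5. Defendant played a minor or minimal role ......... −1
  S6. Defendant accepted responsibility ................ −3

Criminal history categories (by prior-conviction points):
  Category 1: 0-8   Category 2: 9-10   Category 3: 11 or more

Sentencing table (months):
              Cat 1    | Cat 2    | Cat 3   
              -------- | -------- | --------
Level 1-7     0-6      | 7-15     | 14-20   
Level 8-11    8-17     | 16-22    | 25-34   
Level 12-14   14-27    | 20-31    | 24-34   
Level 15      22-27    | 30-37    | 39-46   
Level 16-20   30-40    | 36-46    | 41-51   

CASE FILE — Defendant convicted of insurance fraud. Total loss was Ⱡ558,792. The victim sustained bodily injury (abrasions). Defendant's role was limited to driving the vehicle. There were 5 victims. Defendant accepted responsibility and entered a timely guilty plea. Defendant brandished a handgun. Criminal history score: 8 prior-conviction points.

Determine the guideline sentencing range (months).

30-40 months

Base offense level for insurance fraud: 15.
S1 applies: 15 + 3 = 18.
S2 applies (level before this adjustment is 18 ≥ 11, so +6): 18 + 6 = 24.
S3 applies (level before this adjustment is 24 ≥ 9, so +4): 24 + 4 = 28.
S4 applies: 28 + 4 = 32.
S5 applies: 32 − 1 = 31.
S6 applies: 31 − 3 = 28.
Level 28 exceeds the maximum of 20; capped at 20.
Final offense level: 20.
Criminal history: 8 prior points → Category 1 (0-8).
Level 20 falls in the 16-20 band.
Grid: Level 16-20 × Category 1 = 30-40 months.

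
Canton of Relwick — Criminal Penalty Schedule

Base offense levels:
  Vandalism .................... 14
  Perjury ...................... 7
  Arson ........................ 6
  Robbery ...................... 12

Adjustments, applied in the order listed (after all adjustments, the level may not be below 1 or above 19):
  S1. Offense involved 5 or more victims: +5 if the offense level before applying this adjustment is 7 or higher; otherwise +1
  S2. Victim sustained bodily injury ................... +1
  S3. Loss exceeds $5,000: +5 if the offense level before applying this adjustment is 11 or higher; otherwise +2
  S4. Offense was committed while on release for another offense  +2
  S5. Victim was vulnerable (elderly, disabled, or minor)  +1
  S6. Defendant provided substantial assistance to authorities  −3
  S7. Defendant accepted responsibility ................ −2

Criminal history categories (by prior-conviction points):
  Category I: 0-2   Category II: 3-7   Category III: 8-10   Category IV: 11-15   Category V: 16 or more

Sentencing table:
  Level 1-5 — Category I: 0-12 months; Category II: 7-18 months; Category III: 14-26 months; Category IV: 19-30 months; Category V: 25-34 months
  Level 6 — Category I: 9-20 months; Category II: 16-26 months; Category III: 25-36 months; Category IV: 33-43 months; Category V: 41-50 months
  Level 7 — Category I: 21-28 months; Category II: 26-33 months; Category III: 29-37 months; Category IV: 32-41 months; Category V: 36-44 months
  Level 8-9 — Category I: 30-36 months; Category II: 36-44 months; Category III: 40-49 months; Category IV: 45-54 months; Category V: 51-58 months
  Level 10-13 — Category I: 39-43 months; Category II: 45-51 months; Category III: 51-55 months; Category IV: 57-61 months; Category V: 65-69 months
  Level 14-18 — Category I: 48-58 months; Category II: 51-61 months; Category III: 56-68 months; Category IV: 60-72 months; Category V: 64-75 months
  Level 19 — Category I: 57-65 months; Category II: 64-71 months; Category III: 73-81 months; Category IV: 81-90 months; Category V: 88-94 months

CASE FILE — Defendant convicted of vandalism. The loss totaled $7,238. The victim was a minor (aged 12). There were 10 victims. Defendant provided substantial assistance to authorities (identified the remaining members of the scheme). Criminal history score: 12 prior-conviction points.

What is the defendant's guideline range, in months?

81-90 months

Base offense level for vandalism: 14.
S1 applies (level before this adjustment is 14 ≥ 7, so +5): 14 + 5 = 19.
S3 applies (level before this adjustment is 19 ≥ 11, so +5): 19 + 5 = 24.
S5 applies: 24 + 1 = 25.
S6 applies: 25 − 3 = 22.
Level 22 exceeds the maximum of 19; capped at 19.
Final offense level: 19.
Criminal history: 12 prior points → Category IV (11-15).
Level 19 falls in the 19 band.
Grid: Level 19 × Category IV = 81-90 months.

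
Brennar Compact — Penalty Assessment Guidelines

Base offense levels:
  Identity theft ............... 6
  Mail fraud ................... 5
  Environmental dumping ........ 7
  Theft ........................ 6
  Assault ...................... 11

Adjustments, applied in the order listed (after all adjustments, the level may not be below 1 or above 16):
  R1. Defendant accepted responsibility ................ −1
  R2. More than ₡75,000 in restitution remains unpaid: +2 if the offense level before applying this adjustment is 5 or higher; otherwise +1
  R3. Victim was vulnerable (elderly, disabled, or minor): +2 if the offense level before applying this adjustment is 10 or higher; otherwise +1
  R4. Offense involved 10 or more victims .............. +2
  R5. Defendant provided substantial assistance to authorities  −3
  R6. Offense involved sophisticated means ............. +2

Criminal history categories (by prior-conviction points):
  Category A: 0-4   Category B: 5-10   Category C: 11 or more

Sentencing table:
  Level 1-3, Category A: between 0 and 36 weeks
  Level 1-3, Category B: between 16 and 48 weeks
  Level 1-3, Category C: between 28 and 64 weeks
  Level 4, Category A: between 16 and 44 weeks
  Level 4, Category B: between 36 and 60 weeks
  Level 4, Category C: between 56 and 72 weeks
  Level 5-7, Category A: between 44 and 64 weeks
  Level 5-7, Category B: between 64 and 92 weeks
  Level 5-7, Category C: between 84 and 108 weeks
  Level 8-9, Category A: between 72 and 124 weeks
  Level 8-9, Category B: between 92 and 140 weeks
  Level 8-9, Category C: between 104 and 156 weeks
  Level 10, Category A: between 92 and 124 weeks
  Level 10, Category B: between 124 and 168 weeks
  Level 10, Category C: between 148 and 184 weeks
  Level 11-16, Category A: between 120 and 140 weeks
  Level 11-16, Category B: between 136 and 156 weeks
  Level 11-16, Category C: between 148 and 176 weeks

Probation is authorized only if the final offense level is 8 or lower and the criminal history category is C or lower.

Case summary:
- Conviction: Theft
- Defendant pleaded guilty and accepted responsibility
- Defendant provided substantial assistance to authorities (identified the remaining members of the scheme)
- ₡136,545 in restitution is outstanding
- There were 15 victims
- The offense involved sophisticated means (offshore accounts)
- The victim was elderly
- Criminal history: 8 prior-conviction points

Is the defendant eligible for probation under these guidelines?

No

Base offense level for theft: 6.
R1 applies: 6 − 1 = 5.
R2 applies (level before this adjustment is 5 ≥ 5, so +2): 5 + 2 = 7.
R3 applies (level before this adjustment is 7 < 10, so +1): 7 + 1 = 8.
R4 applies: 8 + 2 = 10.
R5 applies: 10 − 3 = 7.
R6 applies: 7 + 2 = 9.
Final offense level: 9.
Criminal history: 8 prior points → Category B (5-10).
Level 9 falls in the 8-9 band.
Grid: Level 8-9 × Category B = 92-140 weeks.
Probation check: level 9 > 8 and category B ≤ C → not eligible.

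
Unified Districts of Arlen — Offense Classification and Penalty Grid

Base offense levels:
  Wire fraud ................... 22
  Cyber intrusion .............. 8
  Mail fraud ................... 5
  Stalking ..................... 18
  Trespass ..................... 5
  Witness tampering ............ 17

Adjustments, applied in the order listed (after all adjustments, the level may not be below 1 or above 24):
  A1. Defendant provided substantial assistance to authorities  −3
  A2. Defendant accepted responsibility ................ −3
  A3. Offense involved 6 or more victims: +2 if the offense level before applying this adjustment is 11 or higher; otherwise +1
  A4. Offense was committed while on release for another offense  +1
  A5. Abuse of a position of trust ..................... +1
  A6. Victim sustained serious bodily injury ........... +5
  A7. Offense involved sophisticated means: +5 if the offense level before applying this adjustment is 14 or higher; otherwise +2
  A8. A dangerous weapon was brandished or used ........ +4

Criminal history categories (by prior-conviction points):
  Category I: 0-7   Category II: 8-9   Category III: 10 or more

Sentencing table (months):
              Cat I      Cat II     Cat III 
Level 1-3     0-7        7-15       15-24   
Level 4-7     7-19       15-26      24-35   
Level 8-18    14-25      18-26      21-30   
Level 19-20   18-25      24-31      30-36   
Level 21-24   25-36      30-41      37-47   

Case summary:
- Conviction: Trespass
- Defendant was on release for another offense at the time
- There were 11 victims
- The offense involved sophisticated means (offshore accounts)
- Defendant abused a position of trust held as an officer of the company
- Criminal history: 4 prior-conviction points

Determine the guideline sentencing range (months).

14-25 months

Base offense level for trespass: 5.
A3 applies (level before this adjustment is 5 < 11, so +1): 5 + 1 = 6.
A4 applies: 6 + 1 = 7.
A5 applies: 7 + 1 = 8.
A7 applies (level before this adjustment is 8 < 14, so +2): 8 + 2 = 10.
Final offense level: 10.
Criminal history: 4 prior points → Category I (0-7).
Level 10 falls in the 8-18 band.
Grid: Level 8-18 × Category I = 14-25 months.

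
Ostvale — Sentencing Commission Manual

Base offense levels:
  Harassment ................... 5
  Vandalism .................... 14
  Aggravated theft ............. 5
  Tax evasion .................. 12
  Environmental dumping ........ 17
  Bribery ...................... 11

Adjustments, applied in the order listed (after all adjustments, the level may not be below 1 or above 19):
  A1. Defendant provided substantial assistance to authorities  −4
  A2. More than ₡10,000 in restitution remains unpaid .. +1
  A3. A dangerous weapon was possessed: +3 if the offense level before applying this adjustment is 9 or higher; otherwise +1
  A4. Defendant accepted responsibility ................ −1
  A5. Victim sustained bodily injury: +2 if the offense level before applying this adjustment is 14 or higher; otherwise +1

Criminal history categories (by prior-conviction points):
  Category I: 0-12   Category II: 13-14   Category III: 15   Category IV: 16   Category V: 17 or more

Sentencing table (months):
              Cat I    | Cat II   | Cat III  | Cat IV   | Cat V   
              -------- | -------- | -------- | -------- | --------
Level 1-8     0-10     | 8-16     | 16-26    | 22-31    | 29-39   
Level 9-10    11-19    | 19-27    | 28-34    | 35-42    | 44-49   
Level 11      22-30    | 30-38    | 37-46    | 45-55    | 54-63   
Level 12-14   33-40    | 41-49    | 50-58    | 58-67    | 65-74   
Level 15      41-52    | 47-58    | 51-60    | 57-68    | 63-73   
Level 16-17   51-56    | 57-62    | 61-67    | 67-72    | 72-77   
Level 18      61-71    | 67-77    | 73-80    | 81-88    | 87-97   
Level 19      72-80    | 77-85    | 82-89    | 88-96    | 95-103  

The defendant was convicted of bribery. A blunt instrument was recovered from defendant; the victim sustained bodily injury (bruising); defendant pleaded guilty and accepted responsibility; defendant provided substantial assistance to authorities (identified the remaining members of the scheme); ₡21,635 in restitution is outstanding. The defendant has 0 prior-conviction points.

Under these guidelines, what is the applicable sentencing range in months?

Base offense level for bribery: 11.
A1 applies: 11 − 4 = 7.
A2 applies: 7 + 1 = 8.
A3 applies (level before this adjustment is 8 < 9, so +1): 8 + 1 = 9.
A4 applies: 9 − 1 = 8.
A5 applies (level before this adjustment is 8 < 14, so +1): 8 + 1 = 9.
Final offense level: 9.
Criminal history: 0 prior points → Category I (0-12).
Level 9 falls in the 9-10 band.
Grid: Level 9-10 × Category I = 11-19 months.

11-19 months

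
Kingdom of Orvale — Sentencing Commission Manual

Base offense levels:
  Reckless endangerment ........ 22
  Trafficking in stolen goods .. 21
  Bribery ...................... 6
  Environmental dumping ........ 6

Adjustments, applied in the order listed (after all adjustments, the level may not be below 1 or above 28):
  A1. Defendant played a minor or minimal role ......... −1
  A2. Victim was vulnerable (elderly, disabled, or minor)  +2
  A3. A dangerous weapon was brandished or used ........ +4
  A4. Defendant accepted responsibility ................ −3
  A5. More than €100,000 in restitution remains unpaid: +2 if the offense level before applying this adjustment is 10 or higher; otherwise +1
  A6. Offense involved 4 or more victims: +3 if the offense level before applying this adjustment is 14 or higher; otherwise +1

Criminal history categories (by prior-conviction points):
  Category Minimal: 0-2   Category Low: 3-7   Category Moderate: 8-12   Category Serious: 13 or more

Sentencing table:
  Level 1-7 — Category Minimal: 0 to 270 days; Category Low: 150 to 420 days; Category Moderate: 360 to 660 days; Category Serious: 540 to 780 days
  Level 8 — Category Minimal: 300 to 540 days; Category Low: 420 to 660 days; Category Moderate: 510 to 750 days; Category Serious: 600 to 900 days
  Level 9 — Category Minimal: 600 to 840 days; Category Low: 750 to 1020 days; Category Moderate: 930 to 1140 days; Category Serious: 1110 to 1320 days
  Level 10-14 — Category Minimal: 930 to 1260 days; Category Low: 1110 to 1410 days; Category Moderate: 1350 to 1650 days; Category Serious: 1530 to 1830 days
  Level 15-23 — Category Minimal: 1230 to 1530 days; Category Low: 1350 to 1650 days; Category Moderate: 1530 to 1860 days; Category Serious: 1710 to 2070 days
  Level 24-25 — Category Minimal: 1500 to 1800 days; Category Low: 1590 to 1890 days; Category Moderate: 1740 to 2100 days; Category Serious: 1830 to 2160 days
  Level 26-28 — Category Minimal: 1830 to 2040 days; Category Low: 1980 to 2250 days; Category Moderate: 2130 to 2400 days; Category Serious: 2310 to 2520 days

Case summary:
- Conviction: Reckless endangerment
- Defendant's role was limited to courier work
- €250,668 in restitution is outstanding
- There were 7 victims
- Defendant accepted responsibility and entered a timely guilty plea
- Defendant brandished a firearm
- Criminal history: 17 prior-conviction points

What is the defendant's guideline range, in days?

Base offense level for reckless endangerment: 22.
A1 applies: 22 − 1 = 21.
A2 does not apply.
A3 applies: 21 + 4 = 25.
A4 applies: 25 − 3 = 22.
A5 applies (level before this adjustment is 22 ≥ 10, so +2): 22 + 2 = 24.
A6 applies (level before this adjustment is 24 ≥ 14, so +3): 24 + 3 = 27.
Final offense level: 27.
Criminal history: 17 prior points → Category Serious (13+).
Level 27 falls in the 26-28 band.
Grid: Level 26-28 × Category Serious = 2310-2520 days.

2310-2520 days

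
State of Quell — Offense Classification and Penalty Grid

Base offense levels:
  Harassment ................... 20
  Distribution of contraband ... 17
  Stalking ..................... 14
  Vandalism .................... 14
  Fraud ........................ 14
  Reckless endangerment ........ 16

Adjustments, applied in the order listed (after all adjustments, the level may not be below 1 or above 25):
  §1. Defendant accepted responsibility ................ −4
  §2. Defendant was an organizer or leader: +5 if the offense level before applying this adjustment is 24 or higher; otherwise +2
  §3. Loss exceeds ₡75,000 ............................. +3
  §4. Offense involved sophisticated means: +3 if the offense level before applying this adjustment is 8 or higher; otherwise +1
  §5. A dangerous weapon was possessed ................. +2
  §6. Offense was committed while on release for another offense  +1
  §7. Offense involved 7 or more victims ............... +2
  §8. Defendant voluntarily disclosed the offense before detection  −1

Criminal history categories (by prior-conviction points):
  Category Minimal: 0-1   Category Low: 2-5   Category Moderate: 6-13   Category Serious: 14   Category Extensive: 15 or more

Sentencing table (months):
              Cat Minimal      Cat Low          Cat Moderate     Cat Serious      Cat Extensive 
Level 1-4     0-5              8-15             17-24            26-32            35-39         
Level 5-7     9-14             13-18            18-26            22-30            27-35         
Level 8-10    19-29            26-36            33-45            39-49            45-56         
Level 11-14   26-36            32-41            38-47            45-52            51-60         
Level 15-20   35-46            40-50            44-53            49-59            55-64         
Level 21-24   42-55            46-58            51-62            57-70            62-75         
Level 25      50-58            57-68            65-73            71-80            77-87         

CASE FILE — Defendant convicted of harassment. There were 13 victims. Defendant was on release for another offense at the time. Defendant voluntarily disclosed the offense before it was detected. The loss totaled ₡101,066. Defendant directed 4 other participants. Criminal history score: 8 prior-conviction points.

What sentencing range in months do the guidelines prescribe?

65-73 months

Base offense level for harassment: 20.
§2 applies (level before this adjustment is 20 < 24, so +2): 20 + 2 = 22.
§3 applies: 22 + 3 = 25.
§4 does not apply.
§5 does not apply.
§6 applies: 25 + 1 = 26.
§7 applies: 26 + 2 = 28.
§8 applies: 28 − 1 = 27.
Level 27 exceeds the maximum of 25; capped at 25.
Final offense level: 25.
Criminal history: 8 prior points → Category Moderate (6-13).
Level 25 falls in the 25 band.
Grid: Level 25 × Category Moderate = 65-73 months.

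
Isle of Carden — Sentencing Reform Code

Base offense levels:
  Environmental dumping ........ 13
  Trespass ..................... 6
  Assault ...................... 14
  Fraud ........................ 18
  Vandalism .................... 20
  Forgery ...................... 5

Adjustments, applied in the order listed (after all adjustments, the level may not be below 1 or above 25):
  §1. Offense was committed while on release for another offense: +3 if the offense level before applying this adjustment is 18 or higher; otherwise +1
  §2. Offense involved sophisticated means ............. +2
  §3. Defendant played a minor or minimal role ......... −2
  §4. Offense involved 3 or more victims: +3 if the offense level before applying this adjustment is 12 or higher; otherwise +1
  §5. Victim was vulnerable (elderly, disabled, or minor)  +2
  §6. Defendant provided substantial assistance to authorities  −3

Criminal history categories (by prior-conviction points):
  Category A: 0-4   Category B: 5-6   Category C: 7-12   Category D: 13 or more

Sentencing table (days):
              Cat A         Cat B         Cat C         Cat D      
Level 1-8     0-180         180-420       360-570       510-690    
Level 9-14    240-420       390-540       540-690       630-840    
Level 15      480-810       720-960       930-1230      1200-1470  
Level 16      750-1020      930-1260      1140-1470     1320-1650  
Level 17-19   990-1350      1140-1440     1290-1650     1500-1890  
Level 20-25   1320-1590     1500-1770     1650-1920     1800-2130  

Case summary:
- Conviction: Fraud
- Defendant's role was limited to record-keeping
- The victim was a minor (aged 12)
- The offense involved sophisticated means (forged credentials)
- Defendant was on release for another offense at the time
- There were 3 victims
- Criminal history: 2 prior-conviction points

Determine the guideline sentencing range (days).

1320-1590 days

Base offense level for fraud: 18.
§1 applies (level before this adjustment is 18 ≥ 18, so +3): 18 + 3 = 21.
§2 applies: 21 + 2 = 23.
§3 applies: 23 − 2 = 21.
§4 applies (level before this adjustment is 21 ≥ 12, so +3): 21 + 3 = 24.
§5 applies: 24 + 2 = 26.
Level 26 exceeds the maximum of 25; capped at 25.
Final offense level: 25.
Criminal history: 2 prior points → Category A (0-4).
Level 25 falls in the 20-25 band.
Grid: Level 20-25 × Category A = 1320-1590 days.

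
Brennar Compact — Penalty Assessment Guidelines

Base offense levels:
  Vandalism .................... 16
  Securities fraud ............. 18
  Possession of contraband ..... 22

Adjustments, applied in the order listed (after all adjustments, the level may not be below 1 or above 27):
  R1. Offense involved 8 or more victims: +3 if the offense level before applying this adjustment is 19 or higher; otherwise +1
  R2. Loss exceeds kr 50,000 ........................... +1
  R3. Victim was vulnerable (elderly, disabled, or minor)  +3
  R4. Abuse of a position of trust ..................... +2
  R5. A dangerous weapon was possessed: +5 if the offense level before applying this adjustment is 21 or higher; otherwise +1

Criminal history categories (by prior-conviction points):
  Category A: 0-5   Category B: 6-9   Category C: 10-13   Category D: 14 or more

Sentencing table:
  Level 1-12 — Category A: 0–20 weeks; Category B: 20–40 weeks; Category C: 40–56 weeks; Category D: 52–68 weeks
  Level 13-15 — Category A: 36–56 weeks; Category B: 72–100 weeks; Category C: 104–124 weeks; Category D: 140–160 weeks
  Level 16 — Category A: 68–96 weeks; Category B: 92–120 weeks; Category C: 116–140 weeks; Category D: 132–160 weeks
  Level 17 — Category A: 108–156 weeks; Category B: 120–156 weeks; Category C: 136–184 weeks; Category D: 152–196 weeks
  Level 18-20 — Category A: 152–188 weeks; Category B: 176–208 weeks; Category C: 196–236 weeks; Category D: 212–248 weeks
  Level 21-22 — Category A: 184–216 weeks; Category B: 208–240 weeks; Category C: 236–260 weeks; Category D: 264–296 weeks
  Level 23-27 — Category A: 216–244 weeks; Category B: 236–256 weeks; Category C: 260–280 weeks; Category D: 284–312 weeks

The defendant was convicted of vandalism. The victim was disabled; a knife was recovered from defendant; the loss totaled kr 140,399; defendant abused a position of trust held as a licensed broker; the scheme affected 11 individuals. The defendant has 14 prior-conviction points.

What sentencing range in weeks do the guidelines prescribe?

Base offense level for vandalism: 16.
R1 applies (level before this adjustment is 16 < 19, so +1): 16 + 1 = 17.
R2 applies: 17 + 1 = 18.
R3 applies: 18 + 3 = 21.
R4 applies: 21 + 2 = 23.
R5 applies (level before this adjustment is 23 ≥ 21, so +5): 23 + 5 = 28.
Level 28 exceeds the maximum of 27; capped at 27.
Final offense level: 27.
Criminal history: 14 prior points → Category D (14+).
Level 27 falls in the 23-27 band.
Grid: Level 23-27 × Category D = 284-312 weeks.

284-312 weeks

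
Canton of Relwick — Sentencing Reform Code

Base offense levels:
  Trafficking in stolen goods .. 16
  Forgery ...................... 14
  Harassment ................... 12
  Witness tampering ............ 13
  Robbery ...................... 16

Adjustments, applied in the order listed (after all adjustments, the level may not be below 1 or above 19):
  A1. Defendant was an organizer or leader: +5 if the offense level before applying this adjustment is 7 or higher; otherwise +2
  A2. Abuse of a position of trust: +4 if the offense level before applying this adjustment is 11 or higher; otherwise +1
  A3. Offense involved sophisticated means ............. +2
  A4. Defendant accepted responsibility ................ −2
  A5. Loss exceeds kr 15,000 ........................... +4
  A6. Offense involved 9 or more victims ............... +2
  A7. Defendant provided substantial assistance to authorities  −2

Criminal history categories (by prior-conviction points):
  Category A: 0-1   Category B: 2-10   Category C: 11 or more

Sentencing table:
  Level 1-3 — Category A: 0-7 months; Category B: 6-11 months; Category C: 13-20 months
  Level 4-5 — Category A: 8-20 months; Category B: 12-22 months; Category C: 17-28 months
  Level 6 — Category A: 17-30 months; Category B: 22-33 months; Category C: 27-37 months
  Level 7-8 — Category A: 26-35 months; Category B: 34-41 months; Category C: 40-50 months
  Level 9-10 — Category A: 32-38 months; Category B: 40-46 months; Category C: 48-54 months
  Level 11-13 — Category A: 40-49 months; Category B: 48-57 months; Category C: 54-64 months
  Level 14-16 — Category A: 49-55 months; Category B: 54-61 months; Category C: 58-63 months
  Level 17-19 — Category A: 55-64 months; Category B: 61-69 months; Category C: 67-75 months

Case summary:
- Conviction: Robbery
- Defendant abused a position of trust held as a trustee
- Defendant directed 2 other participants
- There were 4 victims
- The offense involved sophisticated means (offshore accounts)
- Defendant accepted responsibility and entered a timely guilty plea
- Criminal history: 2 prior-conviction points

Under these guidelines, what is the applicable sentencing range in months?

61-69 months

Base offense level for robbery: 16.
A1 applies (level before this adjustment is 16 ≥ 7, so +5): 16 + 5 = 21.
A2 applies (level before this adjustment is 21 ≥ 11, so +4): 21 + 4 = 25.
A3 applies: 25 + 2 = 27.
A4 applies: 27 − 2 = 25.
A5 does not apply.
A6 does not apply.
A7 does not apply.
Level 25 exceeds the maximum of 19; capped at 19.
Final offense level: 19.
Criminal history: 2 prior points → Category B (2-10).
Level 19 falls in the 17-19 band.
Grid: Level 17-19 × Category B = 61-69 months.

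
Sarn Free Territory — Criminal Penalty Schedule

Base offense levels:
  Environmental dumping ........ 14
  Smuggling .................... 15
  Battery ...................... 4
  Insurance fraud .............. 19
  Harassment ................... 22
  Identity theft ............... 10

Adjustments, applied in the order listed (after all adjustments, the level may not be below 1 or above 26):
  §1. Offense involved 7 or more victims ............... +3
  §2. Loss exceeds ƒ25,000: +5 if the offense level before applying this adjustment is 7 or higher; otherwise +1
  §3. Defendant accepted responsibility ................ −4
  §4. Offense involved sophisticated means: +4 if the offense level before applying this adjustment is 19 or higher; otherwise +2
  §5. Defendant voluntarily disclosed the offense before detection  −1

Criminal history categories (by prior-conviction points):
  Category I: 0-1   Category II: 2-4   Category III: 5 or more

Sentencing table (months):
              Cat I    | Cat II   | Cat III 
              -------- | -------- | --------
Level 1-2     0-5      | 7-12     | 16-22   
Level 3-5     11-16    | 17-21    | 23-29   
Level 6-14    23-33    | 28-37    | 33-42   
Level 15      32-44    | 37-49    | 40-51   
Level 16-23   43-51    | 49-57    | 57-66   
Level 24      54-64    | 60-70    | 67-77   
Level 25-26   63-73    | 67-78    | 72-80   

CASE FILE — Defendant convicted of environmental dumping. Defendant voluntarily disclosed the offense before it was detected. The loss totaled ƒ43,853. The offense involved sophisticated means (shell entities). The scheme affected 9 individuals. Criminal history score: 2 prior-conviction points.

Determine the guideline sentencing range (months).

Base offense level for environmental dumping: 14.
§1 applies: 14 + 3 = 17.
§2 applies (level before this adjustment is 17 ≥ 7, so +5): 17 + 5 = 22.
§4 applies (level before this adjustment is 22 ≥ 19, so +4): 22 + 4 = 26.
§5 applies: 26 − 1 = 25.
Final offense level: 25.
Criminal history: 2 prior points → Category II (2-4).
Level 25 falls in the 25-26 band.
Grid: Level 25-26 × Category II = 67-78 months.

67-78 months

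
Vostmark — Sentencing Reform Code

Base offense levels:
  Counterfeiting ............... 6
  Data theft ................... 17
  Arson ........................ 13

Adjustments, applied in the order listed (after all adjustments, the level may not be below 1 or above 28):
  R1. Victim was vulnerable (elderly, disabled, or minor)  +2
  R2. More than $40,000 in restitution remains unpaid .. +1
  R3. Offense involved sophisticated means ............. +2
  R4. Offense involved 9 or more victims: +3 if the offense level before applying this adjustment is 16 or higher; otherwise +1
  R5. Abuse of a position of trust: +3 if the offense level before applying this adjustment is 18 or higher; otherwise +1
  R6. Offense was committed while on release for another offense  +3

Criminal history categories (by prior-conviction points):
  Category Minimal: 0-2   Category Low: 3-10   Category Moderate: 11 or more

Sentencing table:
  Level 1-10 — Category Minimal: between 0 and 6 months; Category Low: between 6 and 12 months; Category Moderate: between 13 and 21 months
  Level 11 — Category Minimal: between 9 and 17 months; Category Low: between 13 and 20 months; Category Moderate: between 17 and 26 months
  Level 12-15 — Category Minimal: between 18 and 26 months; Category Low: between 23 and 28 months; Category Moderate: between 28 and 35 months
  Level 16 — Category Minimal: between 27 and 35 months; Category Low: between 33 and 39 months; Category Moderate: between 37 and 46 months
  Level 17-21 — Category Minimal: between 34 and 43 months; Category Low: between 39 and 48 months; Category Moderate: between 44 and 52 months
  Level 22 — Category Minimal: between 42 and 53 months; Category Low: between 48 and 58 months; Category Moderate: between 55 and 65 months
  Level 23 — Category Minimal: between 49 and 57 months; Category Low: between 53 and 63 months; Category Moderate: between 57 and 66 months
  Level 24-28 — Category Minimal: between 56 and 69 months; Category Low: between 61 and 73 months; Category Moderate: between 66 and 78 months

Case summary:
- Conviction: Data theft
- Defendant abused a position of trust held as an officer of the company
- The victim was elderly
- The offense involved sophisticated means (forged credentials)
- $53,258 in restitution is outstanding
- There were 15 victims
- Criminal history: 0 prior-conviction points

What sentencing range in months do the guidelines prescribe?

56-69 months

Base offense level for data theft: 17.
R1 applies: 17 + 2 = 19.
R2 applies: 19 + 1 = 20.
R3 applies: 20 + 2 = 22.
R4 applies (level before this adjustment is 22 ≥ 16, so +3): 22 + 3 = 25.
R5 applies (level before this adjustment is 25 ≥ 18, so +3): 25 + 3 = 28.
R6 does not apply.
Final offense level: 28.
Criminal history: 0 prior points → Category Minimal (0-2).
Level 28 falls in the 24-28 band.
Grid: Level 24-28 × Category Minimal = 56-69 months.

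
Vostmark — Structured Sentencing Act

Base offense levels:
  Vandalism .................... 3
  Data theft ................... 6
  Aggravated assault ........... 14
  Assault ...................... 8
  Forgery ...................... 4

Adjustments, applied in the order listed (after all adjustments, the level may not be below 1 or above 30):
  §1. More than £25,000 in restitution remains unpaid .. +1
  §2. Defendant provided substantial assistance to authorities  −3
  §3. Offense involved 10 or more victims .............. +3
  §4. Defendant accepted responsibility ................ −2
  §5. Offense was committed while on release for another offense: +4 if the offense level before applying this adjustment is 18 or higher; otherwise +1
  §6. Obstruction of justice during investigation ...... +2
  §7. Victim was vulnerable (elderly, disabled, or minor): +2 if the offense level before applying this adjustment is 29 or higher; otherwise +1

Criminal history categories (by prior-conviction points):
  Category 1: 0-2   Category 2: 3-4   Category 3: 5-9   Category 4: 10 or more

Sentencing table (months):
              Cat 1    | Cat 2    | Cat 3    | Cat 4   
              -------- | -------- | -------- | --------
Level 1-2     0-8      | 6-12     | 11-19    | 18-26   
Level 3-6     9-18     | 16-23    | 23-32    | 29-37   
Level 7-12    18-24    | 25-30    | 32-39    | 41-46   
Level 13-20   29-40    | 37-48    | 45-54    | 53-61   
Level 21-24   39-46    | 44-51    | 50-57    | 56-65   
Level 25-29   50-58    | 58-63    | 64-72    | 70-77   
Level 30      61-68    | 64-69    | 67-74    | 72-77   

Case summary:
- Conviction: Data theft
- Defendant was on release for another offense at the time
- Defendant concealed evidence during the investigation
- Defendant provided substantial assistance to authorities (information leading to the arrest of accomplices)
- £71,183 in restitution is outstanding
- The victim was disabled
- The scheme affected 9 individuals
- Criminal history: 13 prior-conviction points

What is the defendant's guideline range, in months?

41-46 months

Base offense level for data theft: 6.
§1 applies: 6 + 1 = 7.
§2 applies: 7 − 3 = 4.
§4 does not apply.
§5 applies (level before this adjustment is 4 < 18, so +1): 4 + 1 = 5.
§6 applies: 5 + 2 = 7.
§7 applies (level before this adjustment is 7 < 29, so +1): 7 + 1 = 8.
Final offense level: 8.
Criminal history: 13 prior points → Category 4 (10+).
Level 8 falls in the 7-12 band.
Grid: Level 7-12 × Category 4 = 41-46 months.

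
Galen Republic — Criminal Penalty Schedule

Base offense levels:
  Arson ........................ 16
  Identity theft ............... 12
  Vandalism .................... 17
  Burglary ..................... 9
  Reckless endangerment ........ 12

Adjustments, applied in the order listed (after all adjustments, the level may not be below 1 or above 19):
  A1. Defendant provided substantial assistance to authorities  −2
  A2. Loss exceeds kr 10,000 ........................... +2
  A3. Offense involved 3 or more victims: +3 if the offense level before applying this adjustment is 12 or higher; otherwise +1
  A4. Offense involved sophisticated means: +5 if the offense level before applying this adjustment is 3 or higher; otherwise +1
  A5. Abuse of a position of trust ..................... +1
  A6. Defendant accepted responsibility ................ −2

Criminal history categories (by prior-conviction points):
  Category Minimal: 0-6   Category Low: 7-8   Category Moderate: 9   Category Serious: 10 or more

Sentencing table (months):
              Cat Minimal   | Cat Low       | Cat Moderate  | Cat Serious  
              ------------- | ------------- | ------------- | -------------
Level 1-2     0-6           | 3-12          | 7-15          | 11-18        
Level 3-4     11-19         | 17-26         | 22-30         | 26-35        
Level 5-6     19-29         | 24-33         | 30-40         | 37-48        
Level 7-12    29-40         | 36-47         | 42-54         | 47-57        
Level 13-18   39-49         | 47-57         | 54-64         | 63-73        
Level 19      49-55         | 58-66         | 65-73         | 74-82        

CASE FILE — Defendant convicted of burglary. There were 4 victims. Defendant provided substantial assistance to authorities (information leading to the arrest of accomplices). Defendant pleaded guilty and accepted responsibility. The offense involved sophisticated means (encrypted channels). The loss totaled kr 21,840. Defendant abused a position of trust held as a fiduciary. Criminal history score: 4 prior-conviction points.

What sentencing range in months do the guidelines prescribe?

Base offense level for burglary: 9.
A1 applies: 9 − 2 = 7.
A2 applies: 7 + 2 = 9.
A3 applies (level before this adjustment is 9 < 12, so +1): 9 + 1 = 10.
A4 applies (level before this adjustment is 10 ≥ 3, so +5): 10 + 5 = 15.
A5 applies: 15 + 1 = 16.
A6 applies: 16 − 2 = 14.
Final offense level: 14.
Criminal history: 4 prior points → Category Minimal (0-6).
Level 14 falls in the 13-18 band.
Grid: Level 13-18 × Category Minimal = 39-49 months.

39-49 months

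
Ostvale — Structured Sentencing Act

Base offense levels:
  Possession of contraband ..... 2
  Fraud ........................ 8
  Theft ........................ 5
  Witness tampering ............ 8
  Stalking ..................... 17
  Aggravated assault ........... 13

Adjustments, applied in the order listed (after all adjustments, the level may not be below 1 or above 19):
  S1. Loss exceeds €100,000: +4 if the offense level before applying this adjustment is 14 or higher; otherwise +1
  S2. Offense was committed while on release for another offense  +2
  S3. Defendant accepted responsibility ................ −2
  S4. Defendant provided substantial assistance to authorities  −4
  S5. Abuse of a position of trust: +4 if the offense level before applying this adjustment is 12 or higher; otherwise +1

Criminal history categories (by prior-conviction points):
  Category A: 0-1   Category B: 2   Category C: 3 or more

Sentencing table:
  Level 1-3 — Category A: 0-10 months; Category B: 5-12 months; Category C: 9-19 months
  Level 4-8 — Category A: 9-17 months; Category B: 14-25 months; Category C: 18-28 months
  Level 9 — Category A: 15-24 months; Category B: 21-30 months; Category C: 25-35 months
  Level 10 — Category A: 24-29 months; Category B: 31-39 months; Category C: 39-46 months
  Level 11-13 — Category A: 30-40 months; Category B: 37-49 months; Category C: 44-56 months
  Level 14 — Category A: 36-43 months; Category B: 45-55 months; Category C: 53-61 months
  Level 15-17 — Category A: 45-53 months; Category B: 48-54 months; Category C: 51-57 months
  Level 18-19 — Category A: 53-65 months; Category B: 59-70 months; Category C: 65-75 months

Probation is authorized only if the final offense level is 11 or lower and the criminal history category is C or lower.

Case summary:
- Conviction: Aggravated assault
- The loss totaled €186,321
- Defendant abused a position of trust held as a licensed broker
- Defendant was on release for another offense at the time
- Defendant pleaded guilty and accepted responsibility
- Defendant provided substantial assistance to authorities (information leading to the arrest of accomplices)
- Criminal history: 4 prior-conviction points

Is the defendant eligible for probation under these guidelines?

Yes

Base offense level for aggravated assault: 13.
S1 applies (level before this adjustment is 13 < 14, so +1): 13 + 1 = 14.
S2 applies: 14 + 2 = 16.
S3 applies: 16 − 2 = 14.
S4 applies: 14 − 4 = 10.
S5 applies (level before this adjustment is 10 < 12, so +1): 10 + 1 = 11.
Final offense level: 11.
Criminal history: 4 prior points → Category C (3+).
Level 11 falls in the 11-13 band.
Grid: Level 11-13 × Category C = 44-56 months.
Probation check: level 11 ≤ 11 and category C ≤ C → eligible.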